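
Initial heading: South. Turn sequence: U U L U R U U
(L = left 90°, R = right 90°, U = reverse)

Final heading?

Start: South
  U (U-turn (180°)) -> North
  U (U-turn (180°)) -> South
  L (left (90° counter-clockwise)) -> East
  U (U-turn (180°)) -> West
  R (right (90° clockwise)) -> North
  U (U-turn (180°)) -> South
  U (U-turn (180°)) -> North
Final: North

Answer: Final heading: North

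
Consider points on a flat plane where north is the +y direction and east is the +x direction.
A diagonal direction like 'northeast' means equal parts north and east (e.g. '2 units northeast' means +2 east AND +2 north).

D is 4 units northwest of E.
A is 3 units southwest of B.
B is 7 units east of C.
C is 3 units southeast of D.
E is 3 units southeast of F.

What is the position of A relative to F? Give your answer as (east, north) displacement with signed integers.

Place F at the origin (east=0, north=0).
  E is 3 units southeast of F: delta (east=+3, north=-3); E at (east=3, north=-3).
  D is 4 units northwest of E: delta (east=-4, north=+4); D at (east=-1, north=1).
  C is 3 units southeast of D: delta (east=+3, north=-3); C at (east=2, north=-2).
  B is 7 units east of C: delta (east=+7, north=+0); B at (east=9, north=-2).
  A is 3 units southwest of B: delta (east=-3, north=-3); A at (east=6, north=-5).
Therefore A relative to F: (east=6, north=-5).

Answer: A is at (east=6, north=-5) relative to F.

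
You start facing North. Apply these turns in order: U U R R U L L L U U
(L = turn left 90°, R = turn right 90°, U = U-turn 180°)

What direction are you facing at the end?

Start: North
  U (U-turn (180°)) -> South
  U (U-turn (180°)) -> North
  R (right (90° clockwise)) -> East
  R (right (90° clockwise)) -> South
  U (U-turn (180°)) -> North
  L (left (90° counter-clockwise)) -> West
  L (left (90° counter-clockwise)) -> South
  L (left (90° counter-clockwise)) -> East
  U (U-turn (180°)) -> West
  U (U-turn (180°)) -> East
Final: East

Answer: Final heading: East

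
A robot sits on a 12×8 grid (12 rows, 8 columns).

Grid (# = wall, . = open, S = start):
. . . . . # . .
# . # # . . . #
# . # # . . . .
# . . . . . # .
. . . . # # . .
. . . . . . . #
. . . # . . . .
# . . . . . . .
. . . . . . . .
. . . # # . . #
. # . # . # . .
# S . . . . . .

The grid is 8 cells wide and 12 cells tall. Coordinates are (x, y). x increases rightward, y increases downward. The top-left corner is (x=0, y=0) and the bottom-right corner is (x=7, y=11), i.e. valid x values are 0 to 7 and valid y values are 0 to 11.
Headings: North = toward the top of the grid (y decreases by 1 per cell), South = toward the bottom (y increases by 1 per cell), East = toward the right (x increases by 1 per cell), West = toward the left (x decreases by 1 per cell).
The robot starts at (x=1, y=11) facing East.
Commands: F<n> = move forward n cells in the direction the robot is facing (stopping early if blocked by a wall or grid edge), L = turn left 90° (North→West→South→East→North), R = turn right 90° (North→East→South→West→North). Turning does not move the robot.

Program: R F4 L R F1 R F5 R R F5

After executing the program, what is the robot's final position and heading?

Start: (x=1, y=11), facing East
  R: turn right, now facing South
  F4: move forward 0/4 (blocked), now at (x=1, y=11)
  L: turn left, now facing East
  R: turn right, now facing South
  F1: move forward 0/1 (blocked), now at (x=1, y=11)
  R: turn right, now facing West
  F5: move forward 0/5 (blocked), now at (x=1, y=11)
  R: turn right, now facing North
  R: turn right, now facing East
  F5: move forward 5, now at (x=6, y=11)
Final: (x=6, y=11), facing East

Answer: Final position: (x=6, y=11), facing East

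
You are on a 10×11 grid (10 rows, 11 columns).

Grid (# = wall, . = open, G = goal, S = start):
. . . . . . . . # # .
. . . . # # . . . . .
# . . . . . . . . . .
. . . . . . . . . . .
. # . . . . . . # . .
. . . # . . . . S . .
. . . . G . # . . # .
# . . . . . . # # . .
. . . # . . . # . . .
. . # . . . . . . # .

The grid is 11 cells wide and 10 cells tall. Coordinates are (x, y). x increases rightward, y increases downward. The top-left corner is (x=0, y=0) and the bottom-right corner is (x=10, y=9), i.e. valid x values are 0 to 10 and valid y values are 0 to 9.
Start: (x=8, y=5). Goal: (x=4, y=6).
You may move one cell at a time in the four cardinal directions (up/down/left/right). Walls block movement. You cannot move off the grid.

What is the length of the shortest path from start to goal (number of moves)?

BFS from (x=8, y=5) until reaching (x=4, y=6):
  Distance 0: (x=8, y=5)
  Distance 1: (x=7, y=5), (x=9, y=5), (x=8, y=6)
  Distance 2: (x=7, y=4), (x=9, y=4), (x=6, y=5), (x=10, y=5), (x=7, y=6)
  Distance 3: (x=7, y=3), (x=9, y=3), (x=6, y=4), (x=10, y=4), (x=5, y=5), (x=10, y=6)
  Distance 4: (x=7, y=2), (x=9, y=2), (x=6, y=3), (x=8, y=3), (x=10, y=3), (x=5, y=4), (x=4, y=5), (x=5, y=6), (x=10, y=7)
  Distance 5: (x=7, y=1), (x=9, y=1), (x=6, y=2), (x=8, y=2), (x=10, y=2), (x=5, y=3), (x=4, y=4), (x=4, y=6), (x=5, y=7), (x=9, y=7), (x=10, y=8)  <- goal reached here
One shortest path (5 moves): (x=8, y=5) -> (x=7, y=5) -> (x=6, y=5) -> (x=5, y=5) -> (x=4, y=5) -> (x=4, y=6)

Answer: Shortest path length: 5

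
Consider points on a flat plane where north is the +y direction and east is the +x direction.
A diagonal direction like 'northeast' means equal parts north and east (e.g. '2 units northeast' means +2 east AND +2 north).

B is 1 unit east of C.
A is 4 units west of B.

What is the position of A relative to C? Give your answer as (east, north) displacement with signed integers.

Answer: A is at (east=-3, north=0) relative to C.

Derivation:
Place C at the origin (east=0, north=0).
  B is 1 unit east of C: delta (east=+1, north=+0); B at (east=1, north=0).
  A is 4 units west of B: delta (east=-4, north=+0); A at (east=-3, north=0).
Therefore A relative to C: (east=-3, north=0).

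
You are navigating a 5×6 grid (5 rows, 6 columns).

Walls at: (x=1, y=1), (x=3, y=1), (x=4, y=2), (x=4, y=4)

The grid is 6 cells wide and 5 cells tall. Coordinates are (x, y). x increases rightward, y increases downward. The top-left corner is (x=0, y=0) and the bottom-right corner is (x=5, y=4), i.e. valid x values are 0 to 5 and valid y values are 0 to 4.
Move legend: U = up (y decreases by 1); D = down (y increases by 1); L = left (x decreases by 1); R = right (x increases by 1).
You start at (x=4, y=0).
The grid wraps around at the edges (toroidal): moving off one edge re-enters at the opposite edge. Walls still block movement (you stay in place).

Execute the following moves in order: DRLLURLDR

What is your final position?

Answer: Final position: (x=5, y=1)

Derivation:
Start: (x=4, y=0)
  D (down): (x=4, y=0) -> (x=4, y=1)
  R (right): (x=4, y=1) -> (x=5, y=1)
  L (left): (x=5, y=1) -> (x=4, y=1)
  L (left): blocked, stay at (x=4, y=1)
  U (up): (x=4, y=1) -> (x=4, y=0)
  R (right): (x=4, y=0) -> (x=5, y=0)
  L (left): (x=5, y=0) -> (x=4, y=0)
  D (down): (x=4, y=0) -> (x=4, y=1)
  R (right): (x=4, y=1) -> (x=5, y=1)
Final: (x=5, y=1)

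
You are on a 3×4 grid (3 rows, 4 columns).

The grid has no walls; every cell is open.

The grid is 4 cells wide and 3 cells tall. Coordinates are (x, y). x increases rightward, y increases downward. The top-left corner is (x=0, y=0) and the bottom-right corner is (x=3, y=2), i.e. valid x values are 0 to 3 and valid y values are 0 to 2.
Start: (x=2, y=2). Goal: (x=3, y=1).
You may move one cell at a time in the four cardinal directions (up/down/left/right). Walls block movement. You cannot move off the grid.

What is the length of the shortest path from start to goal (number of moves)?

Answer: Shortest path length: 2

Derivation:
BFS from (x=2, y=2) until reaching (x=3, y=1):
  Distance 0: (x=2, y=2)
  Distance 1: (x=2, y=1), (x=1, y=2), (x=3, y=2)
  Distance 2: (x=2, y=0), (x=1, y=1), (x=3, y=1), (x=0, y=2)  <- goal reached here
One shortest path (2 moves): (x=2, y=2) -> (x=3, y=2) -> (x=3, y=1)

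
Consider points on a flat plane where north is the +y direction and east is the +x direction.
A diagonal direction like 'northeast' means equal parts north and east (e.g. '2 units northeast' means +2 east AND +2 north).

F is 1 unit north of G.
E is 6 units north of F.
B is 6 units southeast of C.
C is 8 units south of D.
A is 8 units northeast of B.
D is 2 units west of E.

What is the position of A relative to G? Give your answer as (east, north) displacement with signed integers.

Answer: A is at (east=12, north=1) relative to G.

Derivation:
Place G at the origin (east=0, north=0).
  F is 1 unit north of G: delta (east=+0, north=+1); F at (east=0, north=1).
  E is 6 units north of F: delta (east=+0, north=+6); E at (east=0, north=7).
  D is 2 units west of E: delta (east=-2, north=+0); D at (east=-2, north=7).
  C is 8 units south of D: delta (east=+0, north=-8); C at (east=-2, north=-1).
  B is 6 units southeast of C: delta (east=+6, north=-6); B at (east=4, north=-7).
  A is 8 units northeast of B: delta (east=+8, north=+8); A at (east=12, north=1).
Therefore A relative to G: (east=12, north=1).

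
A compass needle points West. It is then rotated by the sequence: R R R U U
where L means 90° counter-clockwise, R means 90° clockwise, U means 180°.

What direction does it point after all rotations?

Answer: Final heading: South

Derivation:
Start: West
  R (right (90° clockwise)) -> North
  R (right (90° clockwise)) -> East
  R (right (90° clockwise)) -> South
  U (U-turn (180°)) -> North
  U (U-turn (180°)) -> South
Final: South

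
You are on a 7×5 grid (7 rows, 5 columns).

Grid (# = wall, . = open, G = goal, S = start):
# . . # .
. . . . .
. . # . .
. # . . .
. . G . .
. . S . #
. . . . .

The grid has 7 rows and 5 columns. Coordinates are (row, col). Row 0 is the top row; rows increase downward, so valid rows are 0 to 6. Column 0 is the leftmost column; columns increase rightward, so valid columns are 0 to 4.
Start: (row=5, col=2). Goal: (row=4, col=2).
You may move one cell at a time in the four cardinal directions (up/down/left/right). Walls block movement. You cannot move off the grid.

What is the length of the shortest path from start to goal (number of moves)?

BFS from (row=5, col=2) until reaching (row=4, col=2):
  Distance 0: (row=5, col=2)
  Distance 1: (row=4, col=2), (row=5, col=1), (row=5, col=3), (row=6, col=2)  <- goal reached here
One shortest path (1 moves): (row=5, col=2) -> (row=4, col=2)

Answer: Shortest path length: 1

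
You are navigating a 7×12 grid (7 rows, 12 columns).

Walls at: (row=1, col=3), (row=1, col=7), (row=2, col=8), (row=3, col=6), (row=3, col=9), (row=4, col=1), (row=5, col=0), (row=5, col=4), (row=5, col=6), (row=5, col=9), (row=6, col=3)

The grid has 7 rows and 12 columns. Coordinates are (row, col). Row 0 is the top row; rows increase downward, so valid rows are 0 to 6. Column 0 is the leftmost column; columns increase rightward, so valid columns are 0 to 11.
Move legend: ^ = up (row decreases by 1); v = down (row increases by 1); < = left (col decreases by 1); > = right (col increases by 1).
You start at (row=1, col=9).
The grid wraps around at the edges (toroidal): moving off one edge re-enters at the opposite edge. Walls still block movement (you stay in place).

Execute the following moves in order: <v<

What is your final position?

Answer: Final position: (row=1, col=8)

Derivation:
Start: (row=1, col=9)
  < (left): (row=1, col=9) -> (row=1, col=8)
  v (down): blocked, stay at (row=1, col=8)
  < (left): blocked, stay at (row=1, col=8)
Final: (row=1, col=8)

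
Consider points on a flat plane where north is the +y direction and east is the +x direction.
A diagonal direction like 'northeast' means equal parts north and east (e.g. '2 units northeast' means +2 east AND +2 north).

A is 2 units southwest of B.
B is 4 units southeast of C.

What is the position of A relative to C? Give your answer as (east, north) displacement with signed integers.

Answer: A is at (east=2, north=-6) relative to C.

Derivation:
Place C at the origin (east=0, north=0).
  B is 4 units southeast of C: delta (east=+4, north=-4); B at (east=4, north=-4).
  A is 2 units southwest of B: delta (east=-2, north=-2); A at (east=2, north=-6).
Therefore A relative to C: (east=2, north=-6).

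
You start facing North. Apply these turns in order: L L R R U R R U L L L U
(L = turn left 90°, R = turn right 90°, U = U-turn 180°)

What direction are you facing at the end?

Answer: Final heading: East

Derivation:
Start: North
  L (left (90° counter-clockwise)) -> West
  L (left (90° counter-clockwise)) -> South
  R (right (90° clockwise)) -> West
  R (right (90° clockwise)) -> North
  U (U-turn (180°)) -> South
  R (right (90° clockwise)) -> West
  R (right (90° clockwise)) -> North
  U (U-turn (180°)) -> South
  L (left (90° counter-clockwise)) -> East
  L (left (90° counter-clockwise)) -> North
  L (left (90° counter-clockwise)) -> West
  U (U-turn (180°)) -> East
Final: East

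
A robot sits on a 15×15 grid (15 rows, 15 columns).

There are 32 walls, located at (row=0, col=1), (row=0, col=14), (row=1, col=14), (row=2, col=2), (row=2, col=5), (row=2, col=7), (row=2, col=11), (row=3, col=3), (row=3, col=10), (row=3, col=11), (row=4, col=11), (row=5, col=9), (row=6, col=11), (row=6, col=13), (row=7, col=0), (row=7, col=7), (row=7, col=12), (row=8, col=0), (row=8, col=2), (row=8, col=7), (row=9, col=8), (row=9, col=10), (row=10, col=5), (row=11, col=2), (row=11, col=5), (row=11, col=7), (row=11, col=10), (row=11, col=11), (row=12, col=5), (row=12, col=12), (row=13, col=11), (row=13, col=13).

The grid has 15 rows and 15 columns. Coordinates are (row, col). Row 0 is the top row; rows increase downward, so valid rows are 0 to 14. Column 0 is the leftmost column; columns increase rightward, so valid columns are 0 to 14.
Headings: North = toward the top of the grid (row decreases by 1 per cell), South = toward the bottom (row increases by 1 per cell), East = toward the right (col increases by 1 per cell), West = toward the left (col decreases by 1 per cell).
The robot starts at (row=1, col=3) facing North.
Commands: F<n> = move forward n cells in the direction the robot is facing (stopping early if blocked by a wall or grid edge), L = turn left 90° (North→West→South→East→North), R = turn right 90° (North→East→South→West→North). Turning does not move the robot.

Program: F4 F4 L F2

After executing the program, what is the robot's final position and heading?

Answer: Final position: (row=0, col=2), facing West

Derivation:
Start: (row=1, col=3), facing North
  F4: move forward 1/4 (blocked), now at (row=0, col=3)
  F4: move forward 0/4 (blocked), now at (row=0, col=3)
  L: turn left, now facing West
  F2: move forward 1/2 (blocked), now at (row=0, col=2)
Final: (row=0, col=2), facing West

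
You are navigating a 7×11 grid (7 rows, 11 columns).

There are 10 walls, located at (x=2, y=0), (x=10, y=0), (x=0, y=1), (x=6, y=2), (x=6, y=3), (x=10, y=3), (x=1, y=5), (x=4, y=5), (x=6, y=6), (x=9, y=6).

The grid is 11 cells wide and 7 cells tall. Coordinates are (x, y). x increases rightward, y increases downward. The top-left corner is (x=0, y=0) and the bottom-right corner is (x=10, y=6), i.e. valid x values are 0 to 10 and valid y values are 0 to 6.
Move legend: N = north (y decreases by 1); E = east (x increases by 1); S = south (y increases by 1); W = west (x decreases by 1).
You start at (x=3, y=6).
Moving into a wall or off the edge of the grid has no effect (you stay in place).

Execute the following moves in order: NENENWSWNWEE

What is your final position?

Answer: Final position: (x=3, y=3)

Derivation:
Start: (x=3, y=6)
  N (north): (x=3, y=6) -> (x=3, y=5)
  E (east): blocked, stay at (x=3, y=5)
  N (north): (x=3, y=5) -> (x=3, y=4)
  E (east): (x=3, y=4) -> (x=4, y=4)
  N (north): (x=4, y=4) -> (x=4, y=3)
  W (west): (x=4, y=3) -> (x=3, y=3)
  S (south): (x=3, y=3) -> (x=3, y=4)
  W (west): (x=3, y=4) -> (x=2, y=4)
  N (north): (x=2, y=4) -> (x=2, y=3)
  W (west): (x=2, y=3) -> (x=1, y=3)
  E (east): (x=1, y=3) -> (x=2, y=3)
  E (east): (x=2, y=3) -> (x=3, y=3)
Final: (x=3, y=3)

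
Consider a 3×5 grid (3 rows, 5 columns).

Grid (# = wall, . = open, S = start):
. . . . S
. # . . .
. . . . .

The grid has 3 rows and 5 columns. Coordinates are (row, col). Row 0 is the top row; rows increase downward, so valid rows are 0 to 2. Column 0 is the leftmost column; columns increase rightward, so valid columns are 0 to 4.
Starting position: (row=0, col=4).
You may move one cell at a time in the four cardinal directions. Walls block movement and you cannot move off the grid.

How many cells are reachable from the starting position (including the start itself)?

Answer: Reachable cells: 14

Derivation:
BFS flood-fill from (row=0, col=4):
  Distance 0: (row=0, col=4)
  Distance 1: (row=0, col=3), (row=1, col=4)
  Distance 2: (row=0, col=2), (row=1, col=3), (row=2, col=4)
  Distance 3: (row=0, col=1), (row=1, col=2), (row=2, col=3)
  Distance 4: (row=0, col=0), (row=2, col=2)
  Distance 5: (row=1, col=0), (row=2, col=1)
  Distance 6: (row=2, col=0)
Total reachable: 14 (grid has 14 open cells total)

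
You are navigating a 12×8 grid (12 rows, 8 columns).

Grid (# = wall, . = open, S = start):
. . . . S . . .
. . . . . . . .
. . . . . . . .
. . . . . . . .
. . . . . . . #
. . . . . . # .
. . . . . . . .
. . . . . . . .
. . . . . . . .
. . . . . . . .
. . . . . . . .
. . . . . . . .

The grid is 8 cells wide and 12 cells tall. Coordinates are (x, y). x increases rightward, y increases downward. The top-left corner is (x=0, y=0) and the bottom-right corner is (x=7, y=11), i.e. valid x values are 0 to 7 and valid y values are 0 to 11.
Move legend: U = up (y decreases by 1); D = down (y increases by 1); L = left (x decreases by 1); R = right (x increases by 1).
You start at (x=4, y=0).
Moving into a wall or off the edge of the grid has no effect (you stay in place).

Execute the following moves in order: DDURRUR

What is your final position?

Answer: Final position: (x=7, y=0)

Derivation:
Start: (x=4, y=0)
  D (down): (x=4, y=0) -> (x=4, y=1)
  D (down): (x=4, y=1) -> (x=4, y=2)
  U (up): (x=4, y=2) -> (x=4, y=1)
  R (right): (x=4, y=1) -> (x=5, y=1)
  R (right): (x=5, y=1) -> (x=6, y=1)
  U (up): (x=6, y=1) -> (x=6, y=0)
  R (right): (x=6, y=0) -> (x=7, y=0)
Final: (x=7, y=0)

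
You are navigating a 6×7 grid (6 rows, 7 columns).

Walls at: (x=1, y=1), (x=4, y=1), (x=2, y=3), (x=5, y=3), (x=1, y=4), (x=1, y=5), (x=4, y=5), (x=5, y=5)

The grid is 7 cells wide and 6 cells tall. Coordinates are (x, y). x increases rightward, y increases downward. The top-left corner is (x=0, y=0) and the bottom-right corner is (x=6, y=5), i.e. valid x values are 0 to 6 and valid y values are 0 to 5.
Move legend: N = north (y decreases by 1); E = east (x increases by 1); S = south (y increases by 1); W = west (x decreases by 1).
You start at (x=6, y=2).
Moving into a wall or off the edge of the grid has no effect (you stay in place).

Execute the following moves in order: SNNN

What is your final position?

Answer: Final position: (x=6, y=0)

Derivation:
Start: (x=6, y=2)
  S (south): (x=6, y=2) -> (x=6, y=3)
  N (north): (x=6, y=3) -> (x=6, y=2)
  N (north): (x=6, y=2) -> (x=6, y=1)
  N (north): (x=6, y=1) -> (x=6, y=0)
Final: (x=6, y=0)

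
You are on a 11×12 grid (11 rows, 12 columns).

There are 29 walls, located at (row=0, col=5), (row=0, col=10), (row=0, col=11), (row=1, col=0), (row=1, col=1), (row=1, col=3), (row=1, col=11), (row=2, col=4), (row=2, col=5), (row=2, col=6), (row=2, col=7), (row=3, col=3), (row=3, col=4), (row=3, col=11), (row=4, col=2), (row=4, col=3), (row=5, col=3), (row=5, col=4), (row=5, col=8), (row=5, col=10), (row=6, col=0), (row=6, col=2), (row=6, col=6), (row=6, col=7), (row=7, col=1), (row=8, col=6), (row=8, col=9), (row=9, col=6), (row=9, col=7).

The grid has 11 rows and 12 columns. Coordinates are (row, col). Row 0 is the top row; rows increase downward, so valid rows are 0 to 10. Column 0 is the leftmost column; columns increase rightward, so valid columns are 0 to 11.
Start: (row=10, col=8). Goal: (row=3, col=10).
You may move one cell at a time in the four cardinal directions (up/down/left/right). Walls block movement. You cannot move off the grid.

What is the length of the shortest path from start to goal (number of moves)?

BFS from (row=10, col=8) until reaching (row=3, col=10):
  Distance 0: (row=10, col=8)
  Distance 1: (row=9, col=8), (row=10, col=7), (row=10, col=9)
  Distance 2: (row=8, col=8), (row=9, col=9), (row=10, col=6), (row=10, col=10)
  Distance 3: (row=7, col=8), (row=8, col=7), (row=9, col=10), (row=10, col=5), (row=10, col=11)
  Distance 4: (row=6, col=8), (row=7, col=7), (row=7, col=9), (row=8, col=10), (row=9, col=5), (row=9, col=11), (row=10, col=4)
  Distance 5: (row=6, col=9), (row=7, col=6), (row=7, col=10), (row=8, col=5), (row=8, col=11), (row=9, col=4), (row=10, col=3)
  Distance 6: (row=5, col=9), (row=6, col=10), (row=7, col=5), (row=7, col=11), (row=8, col=4), (row=9, col=3), (row=10, col=2)
  Distance 7: (row=4, col=9), (row=6, col=5), (row=6, col=11), (row=7, col=4), (row=8, col=3), (row=9, col=2), (row=10, col=1)
  Distance 8: (row=3, col=9), (row=4, col=8), (row=4, col=10), (row=5, col=5), (row=5, col=11), (row=6, col=4), (row=7, col=3), (row=8, col=2), (row=9, col=1), (row=10, col=0)
  Distance 9: (row=2, col=9), (row=3, col=8), (row=3, col=10), (row=4, col=5), (row=4, col=7), (row=4, col=11), (row=5, col=6), (row=6, col=3), (row=7, col=2), (row=8, col=1), (row=9, col=0)  <- goal reached here
One shortest path (9 moves): (row=10, col=8) -> (row=9, col=8) -> (row=8, col=8) -> (row=7, col=8) -> (row=7, col=9) -> (row=6, col=9) -> (row=5, col=9) -> (row=4, col=9) -> (row=4, col=10) -> (row=3, col=10)

Answer: Shortest path length: 9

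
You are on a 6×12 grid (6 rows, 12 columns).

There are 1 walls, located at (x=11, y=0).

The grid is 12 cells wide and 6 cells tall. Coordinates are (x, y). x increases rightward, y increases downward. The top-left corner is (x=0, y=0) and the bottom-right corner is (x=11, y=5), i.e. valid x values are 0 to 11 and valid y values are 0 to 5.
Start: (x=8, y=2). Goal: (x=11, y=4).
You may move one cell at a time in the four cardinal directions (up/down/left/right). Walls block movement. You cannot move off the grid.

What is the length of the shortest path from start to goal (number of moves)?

Answer: Shortest path length: 5

Derivation:
BFS from (x=8, y=2) until reaching (x=11, y=4):
  Distance 0: (x=8, y=2)
  Distance 1: (x=8, y=1), (x=7, y=2), (x=9, y=2), (x=8, y=3)
  Distance 2: (x=8, y=0), (x=7, y=1), (x=9, y=1), (x=6, y=2), (x=10, y=2), (x=7, y=3), (x=9, y=3), (x=8, y=4)
  Distance 3: (x=7, y=0), (x=9, y=0), (x=6, y=1), (x=10, y=1), (x=5, y=2), (x=11, y=2), (x=6, y=3), (x=10, y=3), (x=7, y=4), (x=9, y=4), (x=8, y=5)
  Distance 4: (x=6, y=0), (x=10, y=0), (x=5, y=1), (x=11, y=1), (x=4, y=2), (x=5, y=3), (x=11, y=3), (x=6, y=4), (x=10, y=4), (x=7, y=5), (x=9, y=5)
  Distance 5: (x=5, y=0), (x=4, y=1), (x=3, y=2), (x=4, y=3), (x=5, y=4), (x=11, y=4), (x=6, y=5), (x=10, y=5)  <- goal reached here
One shortest path (5 moves): (x=8, y=2) -> (x=9, y=2) -> (x=10, y=2) -> (x=11, y=2) -> (x=11, y=3) -> (x=11, y=4)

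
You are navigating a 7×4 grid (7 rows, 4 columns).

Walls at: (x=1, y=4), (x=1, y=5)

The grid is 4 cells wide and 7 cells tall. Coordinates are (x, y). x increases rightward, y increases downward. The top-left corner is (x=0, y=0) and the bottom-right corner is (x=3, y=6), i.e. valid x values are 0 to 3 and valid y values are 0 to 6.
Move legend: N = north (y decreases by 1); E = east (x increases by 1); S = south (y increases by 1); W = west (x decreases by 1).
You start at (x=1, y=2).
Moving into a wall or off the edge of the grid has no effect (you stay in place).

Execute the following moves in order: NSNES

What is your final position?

Answer: Final position: (x=2, y=2)

Derivation:
Start: (x=1, y=2)
  N (north): (x=1, y=2) -> (x=1, y=1)
  S (south): (x=1, y=1) -> (x=1, y=2)
  N (north): (x=1, y=2) -> (x=1, y=1)
  E (east): (x=1, y=1) -> (x=2, y=1)
  S (south): (x=2, y=1) -> (x=2, y=2)
Final: (x=2, y=2)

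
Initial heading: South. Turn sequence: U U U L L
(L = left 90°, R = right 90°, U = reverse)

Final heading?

Start: South
  U (U-turn (180°)) -> North
  U (U-turn (180°)) -> South
  U (U-turn (180°)) -> North
  L (left (90° counter-clockwise)) -> West
  L (left (90° counter-clockwise)) -> South
Final: South

Answer: Final heading: South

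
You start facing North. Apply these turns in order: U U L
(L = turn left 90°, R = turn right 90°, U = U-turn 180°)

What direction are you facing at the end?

Answer: Final heading: West

Derivation:
Start: North
  U (U-turn (180°)) -> South
  U (U-turn (180°)) -> North
  L (left (90° counter-clockwise)) -> West
Final: West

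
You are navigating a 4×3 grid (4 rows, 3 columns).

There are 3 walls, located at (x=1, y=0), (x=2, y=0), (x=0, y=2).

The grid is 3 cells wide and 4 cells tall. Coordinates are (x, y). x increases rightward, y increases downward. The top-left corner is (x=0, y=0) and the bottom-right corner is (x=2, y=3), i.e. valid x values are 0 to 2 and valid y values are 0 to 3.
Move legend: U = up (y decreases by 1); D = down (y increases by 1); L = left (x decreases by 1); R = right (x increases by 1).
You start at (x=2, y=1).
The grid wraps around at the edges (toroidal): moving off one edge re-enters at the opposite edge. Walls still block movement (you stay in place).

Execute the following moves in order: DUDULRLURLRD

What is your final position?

Start: (x=2, y=1)
  D (down): (x=2, y=1) -> (x=2, y=2)
  U (up): (x=2, y=2) -> (x=2, y=1)
  D (down): (x=2, y=1) -> (x=2, y=2)
  U (up): (x=2, y=2) -> (x=2, y=1)
  L (left): (x=2, y=1) -> (x=1, y=1)
  R (right): (x=1, y=1) -> (x=2, y=1)
  L (left): (x=2, y=1) -> (x=1, y=1)
  U (up): blocked, stay at (x=1, y=1)
  R (right): (x=1, y=1) -> (x=2, y=1)
  L (left): (x=2, y=1) -> (x=1, y=1)
  R (right): (x=1, y=1) -> (x=2, y=1)
  D (down): (x=2, y=1) -> (x=2, y=2)
Final: (x=2, y=2)

Answer: Final position: (x=2, y=2)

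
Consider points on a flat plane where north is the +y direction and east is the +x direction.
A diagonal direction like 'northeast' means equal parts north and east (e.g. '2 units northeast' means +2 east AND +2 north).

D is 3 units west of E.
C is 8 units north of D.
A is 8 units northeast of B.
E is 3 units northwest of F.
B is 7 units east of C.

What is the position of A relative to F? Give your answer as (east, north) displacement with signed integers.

Answer: A is at (east=9, north=19) relative to F.

Derivation:
Place F at the origin (east=0, north=0).
  E is 3 units northwest of F: delta (east=-3, north=+3); E at (east=-3, north=3).
  D is 3 units west of E: delta (east=-3, north=+0); D at (east=-6, north=3).
  C is 8 units north of D: delta (east=+0, north=+8); C at (east=-6, north=11).
  B is 7 units east of C: delta (east=+7, north=+0); B at (east=1, north=11).
  A is 8 units northeast of B: delta (east=+8, north=+8); A at (east=9, north=19).
Therefore A relative to F: (east=9, north=19).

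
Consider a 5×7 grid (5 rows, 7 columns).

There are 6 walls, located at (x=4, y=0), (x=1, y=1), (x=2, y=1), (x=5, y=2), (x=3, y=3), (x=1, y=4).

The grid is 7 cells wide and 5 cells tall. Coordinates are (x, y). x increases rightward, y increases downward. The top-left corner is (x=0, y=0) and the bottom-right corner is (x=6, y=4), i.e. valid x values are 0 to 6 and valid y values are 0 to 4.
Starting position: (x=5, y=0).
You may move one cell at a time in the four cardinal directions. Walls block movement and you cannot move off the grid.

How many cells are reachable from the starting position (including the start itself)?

BFS flood-fill from (x=5, y=0):
  Distance 0: (x=5, y=0)
  Distance 1: (x=6, y=0), (x=5, y=1)
  Distance 2: (x=4, y=1), (x=6, y=1)
  Distance 3: (x=3, y=1), (x=4, y=2), (x=6, y=2)
  Distance 4: (x=3, y=0), (x=3, y=2), (x=4, y=3), (x=6, y=3)
  Distance 5: (x=2, y=0), (x=2, y=2), (x=5, y=3), (x=4, y=4), (x=6, y=4)
  Distance 6: (x=1, y=0), (x=1, y=2), (x=2, y=3), (x=3, y=4), (x=5, y=4)
  Distance 7: (x=0, y=0), (x=0, y=2), (x=1, y=3), (x=2, y=4)
  Distance 8: (x=0, y=1), (x=0, y=3)
  Distance 9: (x=0, y=4)
Total reachable: 29 (grid has 29 open cells total)

Answer: Reachable cells: 29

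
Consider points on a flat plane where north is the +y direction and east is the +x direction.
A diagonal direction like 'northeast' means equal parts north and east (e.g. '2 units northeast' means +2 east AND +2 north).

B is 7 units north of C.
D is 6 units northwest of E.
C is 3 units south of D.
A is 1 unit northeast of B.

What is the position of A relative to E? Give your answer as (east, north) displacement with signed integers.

Answer: A is at (east=-5, north=11) relative to E.

Derivation:
Place E at the origin (east=0, north=0).
  D is 6 units northwest of E: delta (east=-6, north=+6); D at (east=-6, north=6).
  C is 3 units south of D: delta (east=+0, north=-3); C at (east=-6, north=3).
  B is 7 units north of C: delta (east=+0, north=+7); B at (east=-6, north=10).
  A is 1 unit northeast of B: delta (east=+1, north=+1); A at (east=-5, north=11).
Therefore A relative to E: (east=-5, north=11).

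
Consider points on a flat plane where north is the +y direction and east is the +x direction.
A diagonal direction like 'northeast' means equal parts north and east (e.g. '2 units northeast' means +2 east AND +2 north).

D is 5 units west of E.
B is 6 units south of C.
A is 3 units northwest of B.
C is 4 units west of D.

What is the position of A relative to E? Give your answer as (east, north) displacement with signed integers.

Place E at the origin (east=0, north=0).
  D is 5 units west of E: delta (east=-5, north=+0); D at (east=-5, north=0).
  C is 4 units west of D: delta (east=-4, north=+0); C at (east=-9, north=0).
  B is 6 units south of C: delta (east=+0, north=-6); B at (east=-9, north=-6).
  A is 3 units northwest of B: delta (east=-3, north=+3); A at (east=-12, north=-3).
Therefore A relative to E: (east=-12, north=-3).

Answer: A is at (east=-12, north=-3) relative to E.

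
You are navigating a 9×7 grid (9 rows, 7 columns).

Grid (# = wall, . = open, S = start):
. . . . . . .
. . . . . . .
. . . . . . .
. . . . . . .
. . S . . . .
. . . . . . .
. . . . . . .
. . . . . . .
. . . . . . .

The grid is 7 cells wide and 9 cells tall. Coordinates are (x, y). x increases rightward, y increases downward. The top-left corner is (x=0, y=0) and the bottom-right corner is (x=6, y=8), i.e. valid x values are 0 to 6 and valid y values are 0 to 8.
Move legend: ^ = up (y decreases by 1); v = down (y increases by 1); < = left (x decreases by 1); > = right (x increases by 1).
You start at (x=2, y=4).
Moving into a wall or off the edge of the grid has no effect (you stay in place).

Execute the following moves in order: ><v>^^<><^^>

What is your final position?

Answer: Final position: (x=3, y=1)

Derivation:
Start: (x=2, y=4)
  > (right): (x=2, y=4) -> (x=3, y=4)
  < (left): (x=3, y=4) -> (x=2, y=4)
  v (down): (x=2, y=4) -> (x=2, y=5)
  > (right): (x=2, y=5) -> (x=3, y=5)
  ^ (up): (x=3, y=5) -> (x=3, y=4)
  ^ (up): (x=3, y=4) -> (x=3, y=3)
  < (left): (x=3, y=3) -> (x=2, y=3)
  > (right): (x=2, y=3) -> (x=3, y=3)
  < (left): (x=3, y=3) -> (x=2, y=3)
  ^ (up): (x=2, y=3) -> (x=2, y=2)
  ^ (up): (x=2, y=2) -> (x=2, y=1)
  > (right): (x=2, y=1) -> (x=3, y=1)
Final: (x=3, y=1)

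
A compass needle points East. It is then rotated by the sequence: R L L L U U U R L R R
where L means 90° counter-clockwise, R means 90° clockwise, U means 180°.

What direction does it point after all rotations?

Answer: Final heading: West

Derivation:
Start: East
  R (right (90° clockwise)) -> South
  L (left (90° counter-clockwise)) -> East
  L (left (90° counter-clockwise)) -> North
  L (left (90° counter-clockwise)) -> West
  U (U-turn (180°)) -> East
  U (U-turn (180°)) -> West
  U (U-turn (180°)) -> East
  R (right (90° clockwise)) -> South
  L (left (90° counter-clockwise)) -> East
  R (right (90° clockwise)) -> South
  R (right (90° clockwise)) -> West
Final: West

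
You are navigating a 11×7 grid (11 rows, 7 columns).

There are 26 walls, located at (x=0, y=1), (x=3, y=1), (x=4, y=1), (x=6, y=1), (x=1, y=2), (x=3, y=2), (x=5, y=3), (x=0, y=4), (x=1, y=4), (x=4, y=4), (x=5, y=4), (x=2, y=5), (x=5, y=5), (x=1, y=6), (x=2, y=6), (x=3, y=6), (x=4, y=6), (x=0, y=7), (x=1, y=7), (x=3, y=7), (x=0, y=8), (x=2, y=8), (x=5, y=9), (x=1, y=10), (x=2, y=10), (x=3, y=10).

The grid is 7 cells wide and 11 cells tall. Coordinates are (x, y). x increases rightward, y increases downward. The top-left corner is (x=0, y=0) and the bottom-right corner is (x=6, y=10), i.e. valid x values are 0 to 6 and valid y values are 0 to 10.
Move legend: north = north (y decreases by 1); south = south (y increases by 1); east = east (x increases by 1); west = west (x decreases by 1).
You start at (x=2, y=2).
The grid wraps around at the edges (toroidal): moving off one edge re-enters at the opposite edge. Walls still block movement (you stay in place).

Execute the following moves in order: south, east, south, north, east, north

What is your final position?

Answer: Final position: (x=4, y=2)

Derivation:
Start: (x=2, y=2)
  south (south): (x=2, y=2) -> (x=2, y=3)
  east (east): (x=2, y=3) -> (x=3, y=3)
  south (south): (x=3, y=3) -> (x=3, y=4)
  north (north): (x=3, y=4) -> (x=3, y=3)
  east (east): (x=3, y=3) -> (x=4, y=3)
  north (north): (x=4, y=3) -> (x=4, y=2)
Final: (x=4, y=2)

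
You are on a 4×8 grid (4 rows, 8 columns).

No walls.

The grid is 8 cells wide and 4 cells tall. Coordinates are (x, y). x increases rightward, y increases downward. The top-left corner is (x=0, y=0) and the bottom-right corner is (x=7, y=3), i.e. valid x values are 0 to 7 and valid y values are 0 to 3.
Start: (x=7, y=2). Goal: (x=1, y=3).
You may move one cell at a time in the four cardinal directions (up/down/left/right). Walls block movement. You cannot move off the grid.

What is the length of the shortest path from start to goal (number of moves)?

Answer: Shortest path length: 7

Derivation:
BFS from (x=7, y=2) until reaching (x=1, y=3):
  Distance 0: (x=7, y=2)
  Distance 1: (x=7, y=1), (x=6, y=2), (x=7, y=3)
  Distance 2: (x=7, y=0), (x=6, y=1), (x=5, y=2), (x=6, y=3)
  Distance 3: (x=6, y=0), (x=5, y=1), (x=4, y=2), (x=5, y=3)
  Distance 4: (x=5, y=0), (x=4, y=1), (x=3, y=2), (x=4, y=3)
  Distance 5: (x=4, y=0), (x=3, y=1), (x=2, y=2), (x=3, y=3)
  Distance 6: (x=3, y=0), (x=2, y=1), (x=1, y=2), (x=2, y=3)
  Distance 7: (x=2, y=0), (x=1, y=1), (x=0, y=2), (x=1, y=3)  <- goal reached here
One shortest path (7 moves): (x=7, y=2) -> (x=6, y=2) -> (x=5, y=2) -> (x=4, y=2) -> (x=3, y=2) -> (x=2, y=2) -> (x=1, y=2) -> (x=1, y=3)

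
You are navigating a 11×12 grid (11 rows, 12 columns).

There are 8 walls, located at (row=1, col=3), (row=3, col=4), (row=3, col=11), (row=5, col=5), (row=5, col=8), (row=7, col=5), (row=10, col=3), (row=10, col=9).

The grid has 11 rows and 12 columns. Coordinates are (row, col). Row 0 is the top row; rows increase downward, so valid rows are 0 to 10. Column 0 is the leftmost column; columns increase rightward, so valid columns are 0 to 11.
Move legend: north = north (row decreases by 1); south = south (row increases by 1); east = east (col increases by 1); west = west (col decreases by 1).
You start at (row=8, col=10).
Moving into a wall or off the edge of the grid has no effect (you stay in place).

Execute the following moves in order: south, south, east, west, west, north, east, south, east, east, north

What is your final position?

Start: (row=8, col=10)
  south (south): (row=8, col=10) -> (row=9, col=10)
  south (south): (row=9, col=10) -> (row=10, col=10)
  east (east): (row=10, col=10) -> (row=10, col=11)
  west (west): (row=10, col=11) -> (row=10, col=10)
  west (west): blocked, stay at (row=10, col=10)
  north (north): (row=10, col=10) -> (row=9, col=10)
  east (east): (row=9, col=10) -> (row=9, col=11)
  south (south): (row=9, col=11) -> (row=10, col=11)
  east (east): blocked, stay at (row=10, col=11)
  east (east): blocked, stay at (row=10, col=11)
  north (north): (row=10, col=11) -> (row=9, col=11)
Final: (row=9, col=11)

Answer: Final position: (row=9, col=11)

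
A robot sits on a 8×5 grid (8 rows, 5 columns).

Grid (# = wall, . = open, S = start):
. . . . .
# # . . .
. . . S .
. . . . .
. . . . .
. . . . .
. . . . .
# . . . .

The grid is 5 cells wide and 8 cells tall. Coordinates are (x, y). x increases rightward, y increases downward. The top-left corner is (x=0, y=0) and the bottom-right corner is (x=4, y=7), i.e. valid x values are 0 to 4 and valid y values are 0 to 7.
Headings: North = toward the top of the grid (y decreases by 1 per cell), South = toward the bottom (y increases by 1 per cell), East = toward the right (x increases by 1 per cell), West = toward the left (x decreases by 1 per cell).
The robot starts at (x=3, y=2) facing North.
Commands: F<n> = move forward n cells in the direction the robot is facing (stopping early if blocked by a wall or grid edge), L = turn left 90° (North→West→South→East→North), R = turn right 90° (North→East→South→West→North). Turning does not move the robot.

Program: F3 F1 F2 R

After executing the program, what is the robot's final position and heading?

Start: (x=3, y=2), facing North
  F3: move forward 2/3 (blocked), now at (x=3, y=0)
  F1: move forward 0/1 (blocked), now at (x=3, y=0)
  F2: move forward 0/2 (blocked), now at (x=3, y=0)
  R: turn right, now facing East
Final: (x=3, y=0), facing East

Answer: Final position: (x=3, y=0), facing East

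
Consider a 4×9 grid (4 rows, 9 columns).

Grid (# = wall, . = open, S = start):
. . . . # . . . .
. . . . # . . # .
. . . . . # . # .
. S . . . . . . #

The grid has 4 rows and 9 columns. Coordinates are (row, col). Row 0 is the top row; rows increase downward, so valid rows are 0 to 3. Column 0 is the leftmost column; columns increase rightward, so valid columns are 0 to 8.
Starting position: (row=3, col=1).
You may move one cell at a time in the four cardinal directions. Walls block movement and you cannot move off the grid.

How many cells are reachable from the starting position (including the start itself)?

Answer: Reachable cells: 30

Derivation:
BFS flood-fill from (row=3, col=1):
  Distance 0: (row=3, col=1)
  Distance 1: (row=2, col=1), (row=3, col=0), (row=3, col=2)
  Distance 2: (row=1, col=1), (row=2, col=0), (row=2, col=2), (row=3, col=3)
  Distance 3: (row=0, col=1), (row=1, col=0), (row=1, col=2), (row=2, col=3), (row=3, col=4)
  Distance 4: (row=0, col=0), (row=0, col=2), (row=1, col=3), (row=2, col=4), (row=3, col=5)
  Distance 5: (row=0, col=3), (row=3, col=6)
  Distance 6: (row=2, col=6), (row=3, col=7)
  Distance 7: (row=1, col=6)
  Distance 8: (row=0, col=6), (row=1, col=5)
  Distance 9: (row=0, col=5), (row=0, col=7)
  Distance 10: (row=0, col=8)
  Distance 11: (row=1, col=8)
  Distance 12: (row=2, col=8)
Total reachable: 30 (grid has 30 open cells total)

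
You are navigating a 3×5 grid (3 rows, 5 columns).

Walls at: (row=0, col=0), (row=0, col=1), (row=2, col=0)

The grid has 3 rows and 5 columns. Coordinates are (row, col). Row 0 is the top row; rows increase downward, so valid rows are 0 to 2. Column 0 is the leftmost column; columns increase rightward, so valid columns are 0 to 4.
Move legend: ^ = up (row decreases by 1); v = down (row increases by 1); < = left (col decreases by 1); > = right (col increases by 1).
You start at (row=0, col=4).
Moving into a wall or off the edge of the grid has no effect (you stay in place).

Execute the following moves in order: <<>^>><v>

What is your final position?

Start: (row=0, col=4)
  < (left): (row=0, col=4) -> (row=0, col=3)
  < (left): (row=0, col=3) -> (row=0, col=2)
  > (right): (row=0, col=2) -> (row=0, col=3)
  ^ (up): blocked, stay at (row=0, col=3)
  > (right): (row=0, col=3) -> (row=0, col=4)
  > (right): blocked, stay at (row=0, col=4)
  < (left): (row=0, col=4) -> (row=0, col=3)
  v (down): (row=0, col=3) -> (row=1, col=3)
  > (right): (row=1, col=3) -> (row=1, col=4)
Final: (row=1, col=4)

Answer: Final position: (row=1, col=4)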